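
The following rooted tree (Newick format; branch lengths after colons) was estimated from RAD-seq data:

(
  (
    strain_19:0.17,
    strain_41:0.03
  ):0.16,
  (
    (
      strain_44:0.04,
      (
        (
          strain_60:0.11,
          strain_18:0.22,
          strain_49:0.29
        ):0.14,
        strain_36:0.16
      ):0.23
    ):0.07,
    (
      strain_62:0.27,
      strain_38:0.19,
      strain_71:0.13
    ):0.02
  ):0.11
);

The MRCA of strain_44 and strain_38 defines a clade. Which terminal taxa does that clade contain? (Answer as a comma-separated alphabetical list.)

strain_18, strain_36, strain_38, strain_44, strain_49, strain_60, strain_62, strain_71

Tracing strain_44: it sits inside (strain_44,((strain_60,strain_18,strain_49),strain_36)).
Tracing strain_38: it sits inside (strain_62,strain_38,strain_71).
The smallest clade enclosing both is ((strain_44,((strain_60,strain_18,strain_49),strain_36)),(strain_62,strain_38,strain_71)); the answer is its 8 terminal taxa in alphabetical order.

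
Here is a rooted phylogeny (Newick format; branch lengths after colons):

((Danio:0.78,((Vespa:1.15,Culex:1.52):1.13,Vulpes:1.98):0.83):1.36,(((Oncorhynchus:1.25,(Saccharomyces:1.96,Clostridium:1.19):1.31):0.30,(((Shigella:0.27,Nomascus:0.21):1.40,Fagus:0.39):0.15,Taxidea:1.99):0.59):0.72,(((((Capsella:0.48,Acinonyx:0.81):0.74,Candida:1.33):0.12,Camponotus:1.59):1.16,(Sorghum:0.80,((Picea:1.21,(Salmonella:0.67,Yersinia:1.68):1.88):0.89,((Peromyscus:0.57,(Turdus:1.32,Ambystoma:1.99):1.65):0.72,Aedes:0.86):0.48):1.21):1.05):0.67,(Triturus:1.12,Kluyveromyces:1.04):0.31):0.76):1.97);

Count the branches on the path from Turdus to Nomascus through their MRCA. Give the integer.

The MRCA of Turdus and Nomascus is the node subtending (((Oncorhynchus,(Saccharomyces,Clostridium)),(((Shigella,Nomascus),Fagus),Taxidea)),(((((Capsella,Acinonyx),Candida),Camponotus),(Sorghum,((Picea,(Salmonella,Yersinia)),((Peromyscus,(Turdus,Ambystoma)),Aedes)))),(Triturus,Kluyveromyces))).
From Turdus up to that node: 8 branches. From Nomascus up to the same node: 5 branches. Total: 8 + 5 = 13.

13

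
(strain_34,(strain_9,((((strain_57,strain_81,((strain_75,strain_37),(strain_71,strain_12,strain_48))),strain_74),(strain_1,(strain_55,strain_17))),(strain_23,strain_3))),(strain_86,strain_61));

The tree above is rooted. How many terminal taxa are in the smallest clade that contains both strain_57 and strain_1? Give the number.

The MRCA of strain_57 and strain_1 is the node subtending (((strain_57,strain_81,((strain_75,strain_37),(strain_71,strain_12,strain_48))),strain_74),(strain_1,(strain_55,strain_17))).
That clade contains 11 terminal taxa: strain_1, strain_12, strain_17, strain_37, strain_48, strain_55, strain_57, strain_71, strain_74, strain_75, strain_81.

11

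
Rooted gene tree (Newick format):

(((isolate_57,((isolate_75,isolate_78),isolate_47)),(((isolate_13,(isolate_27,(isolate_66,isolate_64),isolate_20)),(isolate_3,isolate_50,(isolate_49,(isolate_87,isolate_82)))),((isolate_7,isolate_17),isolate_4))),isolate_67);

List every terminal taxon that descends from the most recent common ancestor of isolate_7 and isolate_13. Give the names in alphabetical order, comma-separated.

Tracing isolate_7: it sits inside (isolate_7,isolate_17).
Tracing isolate_13: it sits inside (isolate_13,(isolate_27,(isolate_66,isolate_64),isolate_20)).
The smallest clade enclosing both is (((isolate_13,(isolate_27,(isolate_66,isolate_64),isolate_20)),(isolate_3,isolate_50,(isolate_49,(isolate_87,isolate_82)))),((isolate_7,isolate_17),isolate_4)); the answer is its 13 terminal taxa in alphabetical order.

isolate_13, isolate_17, isolate_20, isolate_27, isolate_3, isolate_4, isolate_49, isolate_50, isolate_64, isolate_66, isolate_7, isolate_82, isolate_87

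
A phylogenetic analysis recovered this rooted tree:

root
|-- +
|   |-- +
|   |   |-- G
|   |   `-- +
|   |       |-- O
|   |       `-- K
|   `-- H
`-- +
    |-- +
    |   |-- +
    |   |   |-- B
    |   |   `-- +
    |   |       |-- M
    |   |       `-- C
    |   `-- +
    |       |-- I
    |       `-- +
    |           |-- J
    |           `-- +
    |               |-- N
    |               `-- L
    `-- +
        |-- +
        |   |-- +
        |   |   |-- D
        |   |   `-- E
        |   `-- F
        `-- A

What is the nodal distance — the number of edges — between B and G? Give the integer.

The MRCA of B and G is the root of the tree.
From B up to that node: 4 branches. From G up to the same node: 3 branches. Total: 4 + 3 = 7.

7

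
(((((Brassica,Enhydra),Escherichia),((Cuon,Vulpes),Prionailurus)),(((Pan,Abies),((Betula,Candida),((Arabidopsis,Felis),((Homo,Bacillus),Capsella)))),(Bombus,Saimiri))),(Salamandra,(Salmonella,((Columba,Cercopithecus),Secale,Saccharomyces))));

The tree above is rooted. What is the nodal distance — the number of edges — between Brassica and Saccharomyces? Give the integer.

9

The MRCA of Brassica and Saccharomyces is the root of the tree.
From Brassica up to that node: 5 branches. From Saccharomyces up to the same node: 4 branches. Total: 5 + 4 = 9.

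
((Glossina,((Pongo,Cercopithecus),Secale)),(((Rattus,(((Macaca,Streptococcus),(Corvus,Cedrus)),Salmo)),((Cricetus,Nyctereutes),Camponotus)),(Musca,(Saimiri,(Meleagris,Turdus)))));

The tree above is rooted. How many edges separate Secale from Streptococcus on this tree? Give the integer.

10

The MRCA of Secale and Streptococcus is the root of the tree.
From Secale up to that node: 3 branches. From Streptococcus up to the same node: 7 branches. Total: 3 + 7 = 10.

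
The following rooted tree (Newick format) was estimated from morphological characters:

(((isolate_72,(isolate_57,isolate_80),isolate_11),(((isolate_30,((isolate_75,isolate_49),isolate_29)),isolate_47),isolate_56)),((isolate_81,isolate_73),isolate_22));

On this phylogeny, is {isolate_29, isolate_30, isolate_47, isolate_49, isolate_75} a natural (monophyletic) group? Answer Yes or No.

The most recent common ancestor of these taxa subtends ((isolate_30,((isolate_75,isolate_49),isolate_29)),isolate_47).
That clade has exactly 5 tips — every listed taxon and nothing else — so the group is monophyletic.

Yes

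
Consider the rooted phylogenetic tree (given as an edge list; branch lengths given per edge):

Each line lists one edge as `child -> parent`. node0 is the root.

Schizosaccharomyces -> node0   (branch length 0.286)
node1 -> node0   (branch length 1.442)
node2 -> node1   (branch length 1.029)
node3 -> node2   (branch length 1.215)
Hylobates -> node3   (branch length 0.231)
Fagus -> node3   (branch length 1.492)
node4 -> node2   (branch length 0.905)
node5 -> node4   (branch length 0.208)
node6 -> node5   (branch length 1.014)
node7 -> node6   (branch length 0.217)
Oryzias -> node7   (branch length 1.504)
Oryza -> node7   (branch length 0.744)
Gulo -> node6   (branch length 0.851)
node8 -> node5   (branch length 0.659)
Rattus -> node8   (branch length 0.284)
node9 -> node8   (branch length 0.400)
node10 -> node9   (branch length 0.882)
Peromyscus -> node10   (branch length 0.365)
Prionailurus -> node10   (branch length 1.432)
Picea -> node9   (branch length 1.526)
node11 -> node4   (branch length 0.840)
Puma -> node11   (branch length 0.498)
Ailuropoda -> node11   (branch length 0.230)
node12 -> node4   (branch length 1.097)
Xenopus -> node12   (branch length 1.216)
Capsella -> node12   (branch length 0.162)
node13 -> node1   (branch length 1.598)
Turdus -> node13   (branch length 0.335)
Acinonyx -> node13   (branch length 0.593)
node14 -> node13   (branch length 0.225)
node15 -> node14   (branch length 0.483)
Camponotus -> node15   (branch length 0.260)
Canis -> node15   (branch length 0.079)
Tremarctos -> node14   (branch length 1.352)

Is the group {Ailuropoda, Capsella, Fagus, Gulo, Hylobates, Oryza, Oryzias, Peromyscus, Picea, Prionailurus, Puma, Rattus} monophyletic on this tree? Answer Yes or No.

No

The MRCA of the listed taxa subtends ((Hylobates,Fagus),((((Oryzias,Oryza),Gulo),(Rattus,((Peromyscus,Prionailurus),Picea))),(Puma,Ailuropoda),(Xenopus,Capsella))).
That clade also contains Xenopus, which is not in the proposed group, so the group is not monophyletic.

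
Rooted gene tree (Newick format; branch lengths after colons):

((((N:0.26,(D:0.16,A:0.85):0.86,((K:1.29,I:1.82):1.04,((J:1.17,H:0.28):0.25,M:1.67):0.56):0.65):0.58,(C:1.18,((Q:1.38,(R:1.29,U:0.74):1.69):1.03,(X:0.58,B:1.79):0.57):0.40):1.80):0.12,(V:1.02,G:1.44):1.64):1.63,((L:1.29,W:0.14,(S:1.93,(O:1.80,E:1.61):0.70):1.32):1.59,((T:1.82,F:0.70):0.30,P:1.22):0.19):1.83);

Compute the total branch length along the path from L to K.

The path runs L → … → MRCA → … → K; the MRCA is the root of the tree.
Branch lengths along that path: 1.29 + 1.59 + 1.83 + 1.63 + 0.12 + 0.58 + 0.65 + 1.04 + 1.29 = 10.02.

10.02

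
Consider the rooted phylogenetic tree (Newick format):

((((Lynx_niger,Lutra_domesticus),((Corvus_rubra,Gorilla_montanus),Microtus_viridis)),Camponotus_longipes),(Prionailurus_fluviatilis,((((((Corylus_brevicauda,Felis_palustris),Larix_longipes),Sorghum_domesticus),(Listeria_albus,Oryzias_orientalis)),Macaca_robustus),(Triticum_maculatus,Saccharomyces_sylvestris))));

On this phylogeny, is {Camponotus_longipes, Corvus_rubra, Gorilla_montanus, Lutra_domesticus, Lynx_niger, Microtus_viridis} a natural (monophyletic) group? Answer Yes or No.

The most recent common ancestor of these taxa subtends (((Lynx_niger,Lutra_domesticus),((Corvus_rubra,Gorilla_montanus),Microtus_viridis)),Camponotus_longipes).
That clade has exactly 6 tips — every listed taxon and nothing else — so the group is monophyletic.

Yes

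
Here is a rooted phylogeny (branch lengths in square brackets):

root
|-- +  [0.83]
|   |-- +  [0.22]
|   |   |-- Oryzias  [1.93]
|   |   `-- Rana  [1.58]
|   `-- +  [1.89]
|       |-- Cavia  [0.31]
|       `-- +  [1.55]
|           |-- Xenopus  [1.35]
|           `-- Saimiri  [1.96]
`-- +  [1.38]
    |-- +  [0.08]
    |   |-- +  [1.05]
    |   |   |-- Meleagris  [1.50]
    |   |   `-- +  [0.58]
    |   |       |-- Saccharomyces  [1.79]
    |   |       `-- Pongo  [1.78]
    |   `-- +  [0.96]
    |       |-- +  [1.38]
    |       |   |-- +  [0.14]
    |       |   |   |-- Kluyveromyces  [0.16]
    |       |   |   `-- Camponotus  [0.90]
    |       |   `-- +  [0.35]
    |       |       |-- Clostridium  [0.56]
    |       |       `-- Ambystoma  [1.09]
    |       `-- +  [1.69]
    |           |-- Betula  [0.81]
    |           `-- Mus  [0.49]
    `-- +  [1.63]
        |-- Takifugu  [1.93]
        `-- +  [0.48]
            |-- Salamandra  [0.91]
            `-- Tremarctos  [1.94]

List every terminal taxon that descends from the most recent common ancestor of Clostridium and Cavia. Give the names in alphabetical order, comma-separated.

Ambystoma, Betula, Camponotus, Cavia, Clostridium, Kluyveromyces, Meleagris, Mus, Oryzias, Pongo, Rana, Saccharomyces, Saimiri, Salamandra, Takifugu, Tremarctos, Xenopus

Tracing Clostridium: it sits inside (Clostridium,Ambystoma).
Tracing Cavia: it sits inside (Cavia,(Xenopus,Saimiri)).
The smallest clade enclosing both is the whole tree (their MRCA is the root), so the answer is all 17 tips in alphabetical order.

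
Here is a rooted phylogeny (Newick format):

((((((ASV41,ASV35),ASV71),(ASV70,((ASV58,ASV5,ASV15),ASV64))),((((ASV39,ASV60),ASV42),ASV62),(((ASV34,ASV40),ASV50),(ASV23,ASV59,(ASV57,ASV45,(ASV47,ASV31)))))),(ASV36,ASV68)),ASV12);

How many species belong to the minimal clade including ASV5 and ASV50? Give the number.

21

The MRCA of ASV5 and ASV50 is the node subtending ((((ASV41,ASV35),ASV71),(ASV70,((ASV58,ASV5,ASV15),ASV64))),((((ASV39,ASV60),ASV42),ASV62),(((ASV34,ASV40),ASV50),(ASV23,ASV59,(ASV57,ASV45,(ASV47,ASV31)))))).
That clade contains 21 terminal taxa: ASV15, ASV23, ASV31, ASV34, ASV35, ASV39, ASV40, ASV41, ASV42, ASV45, ASV47, ASV5, ASV50, ASV57, ASV58, ASV59, ASV60, ASV62, ASV64, ASV70, ASV71.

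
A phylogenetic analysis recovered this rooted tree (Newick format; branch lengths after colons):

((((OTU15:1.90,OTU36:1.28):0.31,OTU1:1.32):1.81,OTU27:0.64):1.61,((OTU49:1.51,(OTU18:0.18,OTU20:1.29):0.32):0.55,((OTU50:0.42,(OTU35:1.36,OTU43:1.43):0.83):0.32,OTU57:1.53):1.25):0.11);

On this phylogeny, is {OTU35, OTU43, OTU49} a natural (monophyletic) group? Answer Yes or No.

The MRCA of the listed taxa subtends ((OTU49,(OTU18,OTU20)),((OTU50,(OTU35,OTU43)),OTU57)).
That clade also contains OTU18, OTU20, OTU50, OTU57, which are not in the proposed group, so the group is not monophyletic.

No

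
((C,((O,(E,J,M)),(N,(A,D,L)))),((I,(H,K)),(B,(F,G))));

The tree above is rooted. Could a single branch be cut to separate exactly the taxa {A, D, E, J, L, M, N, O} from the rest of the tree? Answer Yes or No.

Yes

The most recent common ancestor of these taxa subtends ((O,(E,J,M)),(N,(A,D,L))).
That clade has exactly 8 tips — every listed taxon and nothing else — so the group is monophyletic.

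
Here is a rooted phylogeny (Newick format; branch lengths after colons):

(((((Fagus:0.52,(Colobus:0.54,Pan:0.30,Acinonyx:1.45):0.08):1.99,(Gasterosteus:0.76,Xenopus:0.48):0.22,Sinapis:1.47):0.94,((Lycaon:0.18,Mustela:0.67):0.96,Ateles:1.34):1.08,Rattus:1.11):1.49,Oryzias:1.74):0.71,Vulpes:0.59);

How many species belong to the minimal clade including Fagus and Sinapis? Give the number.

7

The MRCA of Fagus and Sinapis is the node subtending ((Fagus,(Colobus,Pan,Acinonyx)),(Gasterosteus,Xenopus),Sinapis).
That clade contains 7 terminal taxa: Acinonyx, Colobus, Fagus, Gasterosteus, Pan, Sinapis, Xenopus.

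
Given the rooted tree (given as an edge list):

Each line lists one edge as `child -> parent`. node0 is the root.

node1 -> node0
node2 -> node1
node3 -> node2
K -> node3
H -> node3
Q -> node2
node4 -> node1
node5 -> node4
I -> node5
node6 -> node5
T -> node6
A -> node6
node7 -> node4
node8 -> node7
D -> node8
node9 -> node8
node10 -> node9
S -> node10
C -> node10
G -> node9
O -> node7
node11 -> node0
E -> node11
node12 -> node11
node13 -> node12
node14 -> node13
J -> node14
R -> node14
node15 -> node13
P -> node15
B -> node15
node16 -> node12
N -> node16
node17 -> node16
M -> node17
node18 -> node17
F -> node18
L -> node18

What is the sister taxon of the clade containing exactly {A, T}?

The clade containing exactly {A, T} attaches to the tree at the node subtending (I,(T,A)).
The other lineage descending from that same node — the sister group — is the single tip I.

I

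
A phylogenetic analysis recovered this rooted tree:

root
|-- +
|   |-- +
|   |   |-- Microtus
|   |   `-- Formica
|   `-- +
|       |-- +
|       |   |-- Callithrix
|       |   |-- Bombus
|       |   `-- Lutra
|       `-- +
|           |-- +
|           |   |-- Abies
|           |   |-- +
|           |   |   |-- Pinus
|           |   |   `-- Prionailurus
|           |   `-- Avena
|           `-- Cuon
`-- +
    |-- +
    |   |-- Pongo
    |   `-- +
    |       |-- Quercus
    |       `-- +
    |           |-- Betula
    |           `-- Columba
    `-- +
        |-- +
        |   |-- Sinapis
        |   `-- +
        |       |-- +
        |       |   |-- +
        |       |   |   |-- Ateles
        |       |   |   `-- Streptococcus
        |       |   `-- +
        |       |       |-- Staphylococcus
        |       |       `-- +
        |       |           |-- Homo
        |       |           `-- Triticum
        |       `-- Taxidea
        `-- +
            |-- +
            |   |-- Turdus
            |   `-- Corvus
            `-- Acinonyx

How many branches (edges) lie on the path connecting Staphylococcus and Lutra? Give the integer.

11

The MRCA of Staphylococcus and Lutra is the root of the tree.
From Staphylococcus up to that node: 7 branches. From Lutra up to the same node: 4 branches. Total: 7 + 4 = 11.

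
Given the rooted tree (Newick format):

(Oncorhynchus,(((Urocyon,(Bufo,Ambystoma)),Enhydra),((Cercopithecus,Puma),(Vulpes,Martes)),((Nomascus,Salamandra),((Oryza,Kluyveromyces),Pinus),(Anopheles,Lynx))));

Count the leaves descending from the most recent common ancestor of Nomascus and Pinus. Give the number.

7

The MRCA of Nomascus and Pinus is the node subtending ((Nomascus,Salamandra),((Oryza,Kluyveromyces),Pinus),(Anopheles,Lynx)).
That clade contains 7 terminal taxa: Anopheles, Kluyveromyces, Lynx, Nomascus, Oryza, Pinus, Salamandra.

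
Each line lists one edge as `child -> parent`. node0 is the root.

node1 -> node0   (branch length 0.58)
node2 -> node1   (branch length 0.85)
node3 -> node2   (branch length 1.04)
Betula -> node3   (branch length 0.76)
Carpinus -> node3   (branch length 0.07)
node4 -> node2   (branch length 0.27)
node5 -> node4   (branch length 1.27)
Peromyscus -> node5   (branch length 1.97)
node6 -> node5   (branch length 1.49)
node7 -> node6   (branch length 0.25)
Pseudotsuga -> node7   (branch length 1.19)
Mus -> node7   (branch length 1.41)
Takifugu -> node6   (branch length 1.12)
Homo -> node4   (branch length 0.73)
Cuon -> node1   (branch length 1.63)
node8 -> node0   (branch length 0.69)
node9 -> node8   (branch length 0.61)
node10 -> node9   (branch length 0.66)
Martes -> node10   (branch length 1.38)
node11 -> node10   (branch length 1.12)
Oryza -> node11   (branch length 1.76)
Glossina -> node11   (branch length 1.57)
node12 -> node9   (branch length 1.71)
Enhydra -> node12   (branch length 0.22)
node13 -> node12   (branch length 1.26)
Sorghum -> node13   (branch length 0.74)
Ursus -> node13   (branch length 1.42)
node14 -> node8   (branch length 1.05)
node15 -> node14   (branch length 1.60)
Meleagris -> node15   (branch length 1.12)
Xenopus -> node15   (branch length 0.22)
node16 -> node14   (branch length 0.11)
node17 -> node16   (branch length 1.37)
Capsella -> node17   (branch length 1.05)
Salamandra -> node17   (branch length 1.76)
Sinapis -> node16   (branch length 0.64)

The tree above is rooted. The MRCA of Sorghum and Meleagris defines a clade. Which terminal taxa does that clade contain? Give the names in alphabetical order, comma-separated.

Capsella, Enhydra, Glossina, Martes, Meleagris, Oryza, Salamandra, Sinapis, Sorghum, Ursus, Xenopus

Tracing Sorghum: it sits inside (Sorghum,Ursus).
Tracing Meleagris: it sits inside (Meleagris,Xenopus).
The smallest clade enclosing both is (((Martes,(Oryza,Glossina)),(Enhydra,(Sorghum,Ursus))),((Meleagris,Xenopus),((Capsella,Salamandra),Sinapis))); the answer is its 11 terminal taxa in alphabetical order.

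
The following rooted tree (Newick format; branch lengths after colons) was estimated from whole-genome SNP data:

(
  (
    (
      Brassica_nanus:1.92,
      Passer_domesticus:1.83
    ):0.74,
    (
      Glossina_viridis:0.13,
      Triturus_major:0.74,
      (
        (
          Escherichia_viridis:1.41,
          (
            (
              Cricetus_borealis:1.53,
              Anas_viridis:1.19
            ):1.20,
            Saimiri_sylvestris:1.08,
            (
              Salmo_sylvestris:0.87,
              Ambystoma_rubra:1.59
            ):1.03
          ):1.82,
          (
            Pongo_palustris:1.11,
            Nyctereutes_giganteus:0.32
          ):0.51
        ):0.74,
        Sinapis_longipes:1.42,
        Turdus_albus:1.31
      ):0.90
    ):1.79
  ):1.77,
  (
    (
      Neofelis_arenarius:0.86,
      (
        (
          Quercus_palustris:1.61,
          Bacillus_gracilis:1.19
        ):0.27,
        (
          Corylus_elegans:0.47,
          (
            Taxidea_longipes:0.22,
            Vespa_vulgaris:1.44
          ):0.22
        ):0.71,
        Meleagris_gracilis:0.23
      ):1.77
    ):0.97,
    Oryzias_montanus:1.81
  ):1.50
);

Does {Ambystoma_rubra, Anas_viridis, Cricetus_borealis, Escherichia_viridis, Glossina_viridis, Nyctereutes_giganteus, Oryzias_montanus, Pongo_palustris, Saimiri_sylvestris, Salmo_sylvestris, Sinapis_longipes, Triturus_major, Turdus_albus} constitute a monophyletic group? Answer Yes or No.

The MRCA of the listed taxa is the root, so the smallest clade containing them is the whole tree.
That clade also contains Bacillus_gracilis, Brassica_nanus, Corylus_elegans, Meleagris_gracilis, Neofelis_arenarius, Passer_domesticus, Quercus_palustris, Taxidea_longipes, Vespa_vulgaris, which are not in the proposed group, so the group is not monophyletic.

No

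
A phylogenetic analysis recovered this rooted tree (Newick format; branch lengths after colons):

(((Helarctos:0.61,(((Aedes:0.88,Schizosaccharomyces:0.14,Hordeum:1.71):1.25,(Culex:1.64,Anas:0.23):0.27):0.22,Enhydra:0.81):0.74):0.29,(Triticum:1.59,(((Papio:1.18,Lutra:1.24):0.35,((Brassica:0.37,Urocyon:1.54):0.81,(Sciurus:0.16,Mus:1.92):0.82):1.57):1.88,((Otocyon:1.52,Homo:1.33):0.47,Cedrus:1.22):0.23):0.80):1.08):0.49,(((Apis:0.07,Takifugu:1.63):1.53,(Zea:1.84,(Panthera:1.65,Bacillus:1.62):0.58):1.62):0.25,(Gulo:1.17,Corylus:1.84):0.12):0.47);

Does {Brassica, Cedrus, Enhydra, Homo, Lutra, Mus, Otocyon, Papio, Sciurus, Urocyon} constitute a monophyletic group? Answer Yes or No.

No

The MRCA of the listed taxa subtends ((Helarctos,(((Aedes,Schizosaccharomyces,Hordeum),(Culex,Anas)),Enhydra)),(Triticum,(((Papio,Lutra),((Brassica,Urocyon),(Sciurus,Mus))),((Otocyon,Homo),Cedrus)))).
That clade also contains Aedes, Anas, Culex, Helarctos, Hordeum, Schizosaccharomyces, Triticum, which are not in the proposed group, so the group is not monophyletic.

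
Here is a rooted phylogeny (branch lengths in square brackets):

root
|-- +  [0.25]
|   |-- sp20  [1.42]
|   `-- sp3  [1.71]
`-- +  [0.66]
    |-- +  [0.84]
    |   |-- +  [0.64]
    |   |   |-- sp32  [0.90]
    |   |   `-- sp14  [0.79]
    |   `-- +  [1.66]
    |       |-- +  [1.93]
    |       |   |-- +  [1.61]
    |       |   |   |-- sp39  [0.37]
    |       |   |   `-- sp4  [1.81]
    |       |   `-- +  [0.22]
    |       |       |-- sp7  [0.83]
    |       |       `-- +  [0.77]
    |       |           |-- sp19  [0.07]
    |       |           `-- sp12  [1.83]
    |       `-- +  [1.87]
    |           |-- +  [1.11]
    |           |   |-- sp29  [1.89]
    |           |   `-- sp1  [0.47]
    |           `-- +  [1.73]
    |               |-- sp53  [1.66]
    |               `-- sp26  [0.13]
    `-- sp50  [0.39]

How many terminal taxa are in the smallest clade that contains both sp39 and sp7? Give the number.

5

The MRCA of sp39 and sp7 is the node subtending ((sp39,sp4),(sp7,(sp19,sp12))).
That clade contains 5 terminal taxa: sp12, sp19, sp39, sp4, sp7.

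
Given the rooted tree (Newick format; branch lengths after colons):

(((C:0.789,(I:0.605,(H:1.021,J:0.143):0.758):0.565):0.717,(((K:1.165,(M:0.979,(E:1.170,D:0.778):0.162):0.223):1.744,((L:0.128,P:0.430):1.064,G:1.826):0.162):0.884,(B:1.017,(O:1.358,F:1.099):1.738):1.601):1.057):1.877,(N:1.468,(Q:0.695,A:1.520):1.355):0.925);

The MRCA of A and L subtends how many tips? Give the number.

17

The MRCA of A and L is the root, so the clade is the entire tree.
That clade contains 17 terminal taxa: A, B, C, D, E, F, G, H, I, J, K, L, M, N, O, P, Q.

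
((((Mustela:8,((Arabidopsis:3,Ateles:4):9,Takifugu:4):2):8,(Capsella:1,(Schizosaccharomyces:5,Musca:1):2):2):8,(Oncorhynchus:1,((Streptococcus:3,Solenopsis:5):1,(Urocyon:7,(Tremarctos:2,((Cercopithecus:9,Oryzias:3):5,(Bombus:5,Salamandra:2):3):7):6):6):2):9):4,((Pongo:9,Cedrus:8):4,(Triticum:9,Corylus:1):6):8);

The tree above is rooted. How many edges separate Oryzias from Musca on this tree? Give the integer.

The MRCA of Oryzias and Musca is the node subtending (((Mustela,((Arabidopsis,Ateles),Takifugu)),(Capsella,(Schizosaccharomyces,Musca))),(Oncorhynchus,((Streptococcus,Solenopsis),(Urocyon,(Tremarctos,((Cercopithecus,Oryzias),(Bombus,Salamandra))))))).
From Oryzias up to that node: 7 branches. From Musca up to the same node: 4 branches. Total: 7 + 4 = 11.

11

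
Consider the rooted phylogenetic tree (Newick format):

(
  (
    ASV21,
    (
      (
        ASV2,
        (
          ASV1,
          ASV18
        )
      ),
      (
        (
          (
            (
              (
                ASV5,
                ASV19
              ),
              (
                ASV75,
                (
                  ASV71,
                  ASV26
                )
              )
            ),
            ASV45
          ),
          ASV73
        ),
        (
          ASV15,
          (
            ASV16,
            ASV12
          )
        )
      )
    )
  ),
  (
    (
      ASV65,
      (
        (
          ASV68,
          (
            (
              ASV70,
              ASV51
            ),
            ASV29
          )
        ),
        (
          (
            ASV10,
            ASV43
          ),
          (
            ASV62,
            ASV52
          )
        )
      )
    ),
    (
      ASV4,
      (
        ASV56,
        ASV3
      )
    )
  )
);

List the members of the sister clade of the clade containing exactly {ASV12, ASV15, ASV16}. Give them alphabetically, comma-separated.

ASV19, ASV26, ASV45, ASV5, ASV71, ASV73, ASV75

The clade containing exactly {ASV12, ASV15, ASV16} attaches to the tree at the node subtending (((((ASV5,ASV19),(ASV75,(ASV71,ASV26))),ASV45),ASV73),(ASV15,(ASV16,ASV12))).
The other lineage descending from that same node — the sister group — is ((((ASV5,ASV19),(ASV75,(ASV71,ASV26))),ASV45),ASV73); its 7 tips in alphabetical order are the answer.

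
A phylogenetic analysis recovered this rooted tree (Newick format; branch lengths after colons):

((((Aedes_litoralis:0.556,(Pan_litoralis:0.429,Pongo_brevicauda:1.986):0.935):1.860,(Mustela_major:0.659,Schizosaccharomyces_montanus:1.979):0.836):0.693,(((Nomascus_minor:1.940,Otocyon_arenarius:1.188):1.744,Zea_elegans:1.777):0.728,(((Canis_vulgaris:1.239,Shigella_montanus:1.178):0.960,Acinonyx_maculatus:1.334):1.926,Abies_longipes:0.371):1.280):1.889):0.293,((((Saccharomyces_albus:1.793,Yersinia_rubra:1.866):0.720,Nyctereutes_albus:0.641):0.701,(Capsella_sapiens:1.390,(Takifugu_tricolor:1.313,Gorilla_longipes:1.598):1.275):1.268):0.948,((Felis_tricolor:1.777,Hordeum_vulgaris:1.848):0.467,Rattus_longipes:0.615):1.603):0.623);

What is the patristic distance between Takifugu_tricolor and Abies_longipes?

The path runs Takifugu_tricolor → … → MRCA → … → Abies_longipes; the MRCA is the root of the tree.
Branch lengths along that path: 1.313 + 1.275 + 1.268 + 0.948 + 0.623 + 0.293 + 1.889 + 1.280 + 0.371 = 9.260.

9.260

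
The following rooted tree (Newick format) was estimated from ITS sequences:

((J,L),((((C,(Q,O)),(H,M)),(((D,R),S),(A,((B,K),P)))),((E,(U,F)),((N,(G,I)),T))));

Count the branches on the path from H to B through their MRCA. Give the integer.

8

The MRCA of H and B is the node subtending (((C,(Q,O)),(H,M)),(((D,R),S),(A,((B,K),P)))).
From H up to that node: 3 branches. From B up to the same node: 5 branches. Total: 3 + 5 = 8.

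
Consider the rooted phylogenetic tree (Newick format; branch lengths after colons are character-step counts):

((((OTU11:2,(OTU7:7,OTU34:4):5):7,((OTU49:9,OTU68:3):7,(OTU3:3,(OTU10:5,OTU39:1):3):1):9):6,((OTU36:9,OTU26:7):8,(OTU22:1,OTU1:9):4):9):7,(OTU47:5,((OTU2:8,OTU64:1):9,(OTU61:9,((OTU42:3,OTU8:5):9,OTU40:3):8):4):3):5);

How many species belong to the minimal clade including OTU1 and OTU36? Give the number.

The MRCA of OTU1 and OTU36 is the node subtending ((OTU36,OTU26),(OTU22,OTU1)).
That clade contains 4 terminal taxa: OTU1, OTU22, OTU26, OTU36.

4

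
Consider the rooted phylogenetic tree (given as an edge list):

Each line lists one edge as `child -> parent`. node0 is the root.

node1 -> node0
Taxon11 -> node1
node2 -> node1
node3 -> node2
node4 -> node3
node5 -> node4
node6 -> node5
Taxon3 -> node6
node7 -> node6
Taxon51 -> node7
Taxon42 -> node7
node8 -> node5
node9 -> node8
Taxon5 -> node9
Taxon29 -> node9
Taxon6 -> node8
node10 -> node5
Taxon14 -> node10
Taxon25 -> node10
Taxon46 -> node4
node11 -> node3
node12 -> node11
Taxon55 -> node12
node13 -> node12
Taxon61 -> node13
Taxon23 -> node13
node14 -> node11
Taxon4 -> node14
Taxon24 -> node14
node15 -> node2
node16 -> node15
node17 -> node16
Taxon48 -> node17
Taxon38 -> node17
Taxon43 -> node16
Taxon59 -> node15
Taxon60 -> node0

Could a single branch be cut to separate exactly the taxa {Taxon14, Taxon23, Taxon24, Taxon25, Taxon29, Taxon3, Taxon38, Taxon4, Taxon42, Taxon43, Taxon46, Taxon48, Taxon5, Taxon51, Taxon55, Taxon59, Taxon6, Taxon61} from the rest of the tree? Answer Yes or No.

Yes

The most recent common ancestor of these taxa subtends (((((Taxon3,(Taxon51,Taxon42)),((Taxon5,Taxon29),Taxon6),(Taxon14,Taxon25)),Taxon46),((Taxon55,(Taxon61,Taxon23)),(Taxon4,Taxon24))),(((Taxon48,Taxon38),Taxon43),Taxon59)).
That clade has exactly 18 tips — every listed taxon and nothing else — so the group is monophyletic.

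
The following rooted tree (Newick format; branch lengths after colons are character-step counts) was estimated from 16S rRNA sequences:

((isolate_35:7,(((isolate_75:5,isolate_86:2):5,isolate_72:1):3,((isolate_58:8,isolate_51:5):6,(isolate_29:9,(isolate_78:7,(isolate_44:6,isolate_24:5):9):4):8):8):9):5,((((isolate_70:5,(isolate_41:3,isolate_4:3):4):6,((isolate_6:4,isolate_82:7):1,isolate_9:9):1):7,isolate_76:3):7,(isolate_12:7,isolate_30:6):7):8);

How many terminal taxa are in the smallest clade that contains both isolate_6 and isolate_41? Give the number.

The MRCA of isolate_6 and isolate_41 is the node subtending ((isolate_70,(isolate_41,isolate_4)),((isolate_6,isolate_82),isolate_9)).
That clade contains 6 terminal taxa: isolate_4, isolate_41, isolate_6, isolate_70, isolate_82, isolate_9.

6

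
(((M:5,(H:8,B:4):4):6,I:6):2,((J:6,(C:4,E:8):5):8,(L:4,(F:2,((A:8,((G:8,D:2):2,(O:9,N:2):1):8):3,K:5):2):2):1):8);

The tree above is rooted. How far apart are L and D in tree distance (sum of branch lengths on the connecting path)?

23

The path runs L → … → MRCA → … → D; the MRCA is the node subtending (L,(F,((A,((G,D),(O,N))),K))).
Branch lengths along that path: 4 + 2 + 2 + 3 + 8 + 2 + 2 = 23.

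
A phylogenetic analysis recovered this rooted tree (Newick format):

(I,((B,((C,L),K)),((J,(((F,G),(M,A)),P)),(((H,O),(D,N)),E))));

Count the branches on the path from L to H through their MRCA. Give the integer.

The MRCA of L and H is the node subtending ((B,((C,L),K)),((J,(((F,G),(M,A)),P)),(((H,O),(D,N)),E))).
From L up to that node: 4 branches. From H up to the same node: 5 branches. Total: 4 + 5 = 9.

9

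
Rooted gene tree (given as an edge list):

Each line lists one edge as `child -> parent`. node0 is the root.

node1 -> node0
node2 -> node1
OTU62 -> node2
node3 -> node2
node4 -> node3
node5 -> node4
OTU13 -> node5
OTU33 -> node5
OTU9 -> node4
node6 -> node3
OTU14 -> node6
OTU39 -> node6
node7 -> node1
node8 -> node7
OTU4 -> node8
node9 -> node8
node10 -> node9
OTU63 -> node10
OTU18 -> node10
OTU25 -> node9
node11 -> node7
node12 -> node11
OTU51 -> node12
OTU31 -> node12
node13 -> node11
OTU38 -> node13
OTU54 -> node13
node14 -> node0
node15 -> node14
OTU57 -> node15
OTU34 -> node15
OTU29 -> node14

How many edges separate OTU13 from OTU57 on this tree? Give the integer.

9

The MRCA of OTU13 and OTU57 is the root of the tree.
From OTU13 up to that node: 6 branches. From OTU57 up to the same node: 3 branches. Total: 6 + 3 = 9.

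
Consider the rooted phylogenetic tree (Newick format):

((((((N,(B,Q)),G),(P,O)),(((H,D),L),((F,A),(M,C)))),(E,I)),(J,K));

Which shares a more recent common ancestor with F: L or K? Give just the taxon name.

The MRCA of F and L subtends (((H,D),L),((F,A),(M,C))) (7 taxa).
The MRCA of F and K is the root, subtending the entire tree (17 taxa).
The first is nested inside the second, so F shares a more recent common ancestor with L.

L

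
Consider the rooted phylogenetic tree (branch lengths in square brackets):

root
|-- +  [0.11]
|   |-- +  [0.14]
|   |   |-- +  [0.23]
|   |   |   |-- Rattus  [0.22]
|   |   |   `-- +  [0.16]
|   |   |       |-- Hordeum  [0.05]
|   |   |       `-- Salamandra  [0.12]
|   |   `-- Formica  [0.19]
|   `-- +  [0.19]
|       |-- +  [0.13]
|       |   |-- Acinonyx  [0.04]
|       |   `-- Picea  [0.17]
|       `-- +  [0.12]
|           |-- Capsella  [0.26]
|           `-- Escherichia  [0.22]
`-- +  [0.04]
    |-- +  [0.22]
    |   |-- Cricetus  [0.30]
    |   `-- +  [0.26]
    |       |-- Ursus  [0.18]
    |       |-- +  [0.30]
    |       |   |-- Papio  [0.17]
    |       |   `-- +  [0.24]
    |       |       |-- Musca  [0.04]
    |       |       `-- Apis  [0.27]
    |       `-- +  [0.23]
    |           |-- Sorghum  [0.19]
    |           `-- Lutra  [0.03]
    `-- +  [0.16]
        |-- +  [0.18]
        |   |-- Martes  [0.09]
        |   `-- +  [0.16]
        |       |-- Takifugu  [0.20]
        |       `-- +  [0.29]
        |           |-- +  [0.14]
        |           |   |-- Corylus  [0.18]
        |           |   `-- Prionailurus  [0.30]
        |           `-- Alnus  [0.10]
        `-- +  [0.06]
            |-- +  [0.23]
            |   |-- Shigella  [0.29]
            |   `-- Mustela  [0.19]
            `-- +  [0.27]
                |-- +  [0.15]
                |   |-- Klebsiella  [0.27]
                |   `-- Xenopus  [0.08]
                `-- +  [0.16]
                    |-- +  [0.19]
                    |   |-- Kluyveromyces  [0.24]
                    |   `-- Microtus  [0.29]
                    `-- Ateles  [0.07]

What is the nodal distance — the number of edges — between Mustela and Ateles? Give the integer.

5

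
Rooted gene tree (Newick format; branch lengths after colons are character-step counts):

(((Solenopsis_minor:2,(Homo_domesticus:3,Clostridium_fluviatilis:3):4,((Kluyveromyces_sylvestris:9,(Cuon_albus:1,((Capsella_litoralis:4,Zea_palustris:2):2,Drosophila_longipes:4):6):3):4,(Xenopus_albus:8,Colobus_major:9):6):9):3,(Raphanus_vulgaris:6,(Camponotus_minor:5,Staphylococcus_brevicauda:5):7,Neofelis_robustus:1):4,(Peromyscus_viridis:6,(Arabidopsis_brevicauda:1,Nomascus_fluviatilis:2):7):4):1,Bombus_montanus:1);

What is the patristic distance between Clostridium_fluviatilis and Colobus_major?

31

The path runs Clostridium_fluviatilis → … → MRCA → … → Colobus_major; the MRCA is the node subtending (Solenopsis_minor,(Homo_domesticus,Clostridium_fluviatilis),((Kluyveromyces_sylvestris,(Cuon_albus,((Capsella_litoralis,Zea_palustris),Drosophila_longipes))),(Xenopus_albus,Colobus_major))).
Branch lengths along that path: 3 + 4 + 9 + 6 + 9 = 31.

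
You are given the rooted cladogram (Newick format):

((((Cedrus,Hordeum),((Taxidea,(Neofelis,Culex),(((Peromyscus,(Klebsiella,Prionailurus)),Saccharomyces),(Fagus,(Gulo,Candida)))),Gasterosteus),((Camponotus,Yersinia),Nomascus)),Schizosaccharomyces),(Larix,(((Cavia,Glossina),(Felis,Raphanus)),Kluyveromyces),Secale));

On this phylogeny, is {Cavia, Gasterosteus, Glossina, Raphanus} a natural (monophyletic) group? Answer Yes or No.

The MRCA of the listed taxa is the root, so the smallest clade containing them is the whole tree.
That clade also contains Camponotus, Candida, Cedrus, Culex, Fagus, Felis, Gulo, Hordeum, Klebsiella, Kluyveromyces, Larix, Neofelis, Nomascus, Peromyscus, Prionailurus, Saccharomyces, Schizosaccharomyces, Secale, Taxidea, Yersinia, which are not in the proposed group, so the group is not monophyletic.

No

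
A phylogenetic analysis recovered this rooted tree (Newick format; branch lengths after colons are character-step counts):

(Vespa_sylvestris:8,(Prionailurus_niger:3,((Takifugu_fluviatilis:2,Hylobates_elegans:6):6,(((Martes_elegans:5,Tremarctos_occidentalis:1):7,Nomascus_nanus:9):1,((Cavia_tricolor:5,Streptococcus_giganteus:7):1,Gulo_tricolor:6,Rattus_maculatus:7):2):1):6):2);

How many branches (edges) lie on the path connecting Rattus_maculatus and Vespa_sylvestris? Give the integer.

The MRCA of Rattus_maculatus and Vespa_sylvestris is the root of the tree.
From Rattus_maculatus up to that node: 5 branches. From Vespa_sylvestris up to the same node: 1 branch. Total: 5 + 1 = 6.

6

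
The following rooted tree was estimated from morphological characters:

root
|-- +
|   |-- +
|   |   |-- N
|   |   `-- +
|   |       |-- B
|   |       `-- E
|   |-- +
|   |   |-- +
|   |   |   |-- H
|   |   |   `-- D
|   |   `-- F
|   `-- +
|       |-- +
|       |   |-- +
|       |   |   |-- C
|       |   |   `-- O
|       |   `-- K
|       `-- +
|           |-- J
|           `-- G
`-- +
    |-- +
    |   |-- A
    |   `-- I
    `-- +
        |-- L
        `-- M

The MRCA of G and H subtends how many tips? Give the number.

11

The MRCA of G and H is the node subtending ((N,(B,E)),((H,D),F),(((C,O),K),(J,G))).
That clade contains 11 terminal taxa: B, C, D, E, F, G, H, J, K, N, O.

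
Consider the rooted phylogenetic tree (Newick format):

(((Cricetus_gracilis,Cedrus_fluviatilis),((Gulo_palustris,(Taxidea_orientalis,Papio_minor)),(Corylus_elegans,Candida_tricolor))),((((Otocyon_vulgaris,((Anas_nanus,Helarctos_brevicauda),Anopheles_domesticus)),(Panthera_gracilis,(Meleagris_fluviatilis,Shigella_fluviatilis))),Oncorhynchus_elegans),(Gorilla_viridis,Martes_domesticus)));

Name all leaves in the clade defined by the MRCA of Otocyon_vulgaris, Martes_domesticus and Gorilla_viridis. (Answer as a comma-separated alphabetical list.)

Tracing Otocyon_vulgaris: it sits inside (Otocyon_vulgaris,((Anas_nanus,Helarctos_brevicauda),Anopheles_domesticus)).
Tracing Martes_domesticus: it sits inside (Gorilla_viridis,Martes_domesticus).
Tracing Gorilla_viridis: it sits inside (Gorilla_viridis,Martes_domesticus).
The smallest clade enclosing all 3 is ((((Otocyon_vulgaris,((Anas_nanus,Helarctos_brevicauda),Anopheles_domesticus)),(Panthera_gracilis,(Meleagris_fluviatilis,Shigella_fluviatilis))),Oncorhynchus_elegans),(Gorilla_viridis,Martes_domesticus)); the answer is its 10 terminal taxa in alphabetical order.

Anas_nanus, Anopheles_domesticus, Gorilla_viridis, Helarctos_brevicauda, Martes_domesticus, Meleagris_fluviatilis, Oncorhynchus_elegans, Otocyon_vulgaris, Panthera_gracilis, Shigella_fluviatilis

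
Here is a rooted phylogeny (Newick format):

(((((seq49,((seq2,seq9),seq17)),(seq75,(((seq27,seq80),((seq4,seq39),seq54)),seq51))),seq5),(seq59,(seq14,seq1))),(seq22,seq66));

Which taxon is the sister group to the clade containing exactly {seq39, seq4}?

seq54

The clade containing exactly {seq39, seq4} attaches to the tree at the node subtending ((seq4,seq39),seq54).
The other lineage descending from that same node — the sister group — is the single tip seq54.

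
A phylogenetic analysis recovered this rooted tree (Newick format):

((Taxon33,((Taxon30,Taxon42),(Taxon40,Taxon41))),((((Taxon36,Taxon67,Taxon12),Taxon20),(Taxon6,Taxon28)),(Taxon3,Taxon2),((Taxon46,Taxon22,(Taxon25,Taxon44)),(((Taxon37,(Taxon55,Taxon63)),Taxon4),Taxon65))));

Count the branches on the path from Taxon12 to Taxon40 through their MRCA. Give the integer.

The MRCA of Taxon12 and Taxon40 is the root of the tree.
From Taxon12 up to that node: 5 branches. From Taxon40 up to the same node: 4 branches. Total: 5 + 4 = 9.

9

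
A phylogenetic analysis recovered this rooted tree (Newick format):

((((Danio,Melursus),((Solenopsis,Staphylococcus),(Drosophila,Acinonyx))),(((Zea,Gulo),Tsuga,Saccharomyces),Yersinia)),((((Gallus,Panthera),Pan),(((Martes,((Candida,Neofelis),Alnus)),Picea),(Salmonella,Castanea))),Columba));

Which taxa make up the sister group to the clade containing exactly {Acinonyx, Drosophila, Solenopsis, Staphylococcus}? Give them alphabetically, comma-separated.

Danio, Melursus

The clade containing exactly {Acinonyx, Drosophila, Solenopsis, Staphylococcus} attaches to the tree at the node subtending ((Danio,Melursus),((Solenopsis,Staphylococcus),(Drosophila,Acinonyx))).
The other lineage descending from that same node — the sister group — is (Danio,Melursus); its 2 tips in alphabetical order are the answer.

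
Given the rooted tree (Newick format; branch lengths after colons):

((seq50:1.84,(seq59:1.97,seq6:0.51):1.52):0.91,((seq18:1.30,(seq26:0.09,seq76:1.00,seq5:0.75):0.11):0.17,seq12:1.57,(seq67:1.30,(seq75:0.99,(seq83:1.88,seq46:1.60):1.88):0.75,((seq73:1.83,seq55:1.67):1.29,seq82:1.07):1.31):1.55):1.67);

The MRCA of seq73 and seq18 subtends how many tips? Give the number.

The MRCA of seq73 and seq18 is the node subtending ((seq18,(seq26,seq76,seq5)),seq12,(seq67,(seq75,(seq83,seq46)),((seq73,seq55),seq82))).
That clade contains 12 terminal taxa: seq12, seq18, seq26, seq46, seq5, seq55, seq67, seq73, seq75, seq76, seq82, seq83.

12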